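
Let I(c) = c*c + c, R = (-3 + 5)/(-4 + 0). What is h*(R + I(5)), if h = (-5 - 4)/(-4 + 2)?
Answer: 531/4 ≈ 132.75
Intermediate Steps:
R = -1/2 (R = 2/(-4) = 2*(-1/4) = -1/2 ≈ -0.50000)
I(c) = c + c**2 (I(c) = c**2 + c = c + c**2)
h = 9/2 (h = -9/(-2) = -9*(-1/2) = 9/2 ≈ 4.5000)
h*(R + I(5)) = 9*(-1/2 + 5*(1 + 5))/2 = 9*(-1/2 + 5*6)/2 = 9*(-1/2 + 30)/2 = (9/2)*(59/2) = 531/4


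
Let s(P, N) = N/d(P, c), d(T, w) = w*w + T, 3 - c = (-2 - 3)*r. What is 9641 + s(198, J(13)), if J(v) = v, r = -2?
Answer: 183180/19 ≈ 9641.0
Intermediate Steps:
c = -7 (c = 3 - (-2 - 3)*(-2) = 3 - (-5)*(-2) = 3 - 1*10 = 3 - 10 = -7)
d(T, w) = T + w**2 (d(T, w) = w**2 + T = T + w**2)
s(P, N) = N/(49 + P) (s(P, N) = N/(P + (-7)**2) = N/(P + 49) = N/(49 + P))
9641 + s(198, J(13)) = 9641 + 13/(49 + 198) = 9641 + 13/247 = 9641 + 13*(1/247) = 9641 + 1/19 = 183180/19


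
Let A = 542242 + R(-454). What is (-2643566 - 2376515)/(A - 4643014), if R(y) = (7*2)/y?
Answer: 1139558387/930875251 ≈ 1.2242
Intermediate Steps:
R(y) = 14/y
A = 123088927/227 (A = 542242 + 14/(-454) = 542242 + 14*(-1/454) = 542242 - 7/227 = 123088927/227 ≈ 5.4224e+5)
(-2643566 - 2376515)/(A - 4643014) = (-2643566 - 2376515)/(123088927/227 - 4643014) = -5020081/(-930875251/227) = -5020081*(-227/930875251) = 1139558387/930875251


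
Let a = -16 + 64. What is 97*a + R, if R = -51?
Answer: 4605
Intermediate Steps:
a = 48
97*a + R = 97*48 - 51 = 4656 - 51 = 4605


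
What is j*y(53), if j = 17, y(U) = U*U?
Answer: 47753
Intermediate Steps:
y(U) = U²
j*y(53) = 17*53² = 17*2809 = 47753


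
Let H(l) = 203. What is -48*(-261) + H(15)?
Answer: 12731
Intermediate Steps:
-48*(-261) + H(15) = -48*(-261) + 203 = 12528 + 203 = 12731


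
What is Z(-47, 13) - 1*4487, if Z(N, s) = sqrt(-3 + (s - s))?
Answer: -4487 + I*sqrt(3) ≈ -4487.0 + 1.732*I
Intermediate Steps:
Z(N, s) = I*sqrt(3) (Z(N, s) = sqrt(-3 + 0) = sqrt(-3) = I*sqrt(3))
Z(-47, 13) - 1*4487 = I*sqrt(3) - 1*4487 = I*sqrt(3) - 4487 = -4487 + I*sqrt(3)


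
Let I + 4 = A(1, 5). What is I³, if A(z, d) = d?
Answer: 1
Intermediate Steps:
I = 1 (I = -4 + 5 = 1)
I³ = 1³ = 1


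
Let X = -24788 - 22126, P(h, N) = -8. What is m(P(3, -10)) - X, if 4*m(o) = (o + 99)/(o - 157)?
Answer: 30963149/660 ≈ 46914.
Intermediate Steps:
X = -46914
m(o) = (99 + o)/(4*(-157 + o)) (m(o) = ((o + 99)/(o - 157))/4 = ((99 + o)/(-157 + o))/4 = (99 + o)/(4*(-157 + o)))
m(P(3, -10)) - X = (99 - 8)/(4*(-157 - 8)) - 1*(-46914) = (1/4)*91/(-165) + 46914 = (1/4)*(-1/165)*91 + 46914 = -91/660 + 46914 = 30963149/660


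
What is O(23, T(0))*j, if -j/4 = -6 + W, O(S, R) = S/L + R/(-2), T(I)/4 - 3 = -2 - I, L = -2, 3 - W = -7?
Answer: 216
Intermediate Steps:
W = 10 (W = 3 - 1*(-7) = 3 + 7 = 10)
T(I) = 4 - 4*I (T(I) = 12 + 4*(-2 - I) = 12 + (-8 - 4*I) = 4 - 4*I)
O(S, R) = -R/2 - S/2 (O(S, R) = S/(-2) + R/(-2) = S*(-½) + R*(-½) = -S/2 - R/2 = -R/2 - S/2)
j = -16 (j = -4*(-6 + 10) = -4*4 = -16)
O(23, T(0))*j = (-(4 - 4*0)/2 - ½*23)*(-16) = (-(4 + 0)/2 - 23/2)*(-16) = (-½*4 - 23/2)*(-16) = (-2 - 23/2)*(-16) = -27/2*(-16) = 216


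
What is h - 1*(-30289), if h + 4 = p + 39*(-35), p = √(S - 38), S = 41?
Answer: 28920 + √3 ≈ 28922.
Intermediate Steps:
p = √3 (p = √(41 - 38) = √3 ≈ 1.7320)
h = -1369 + √3 (h = -4 + (√3 + 39*(-35)) = -4 + (√3 - 1365) = -4 + (-1365 + √3) = -1369 + √3 ≈ -1367.3)
h - 1*(-30289) = (-1369 + √3) - 1*(-30289) = (-1369 + √3) + 30289 = 28920 + √3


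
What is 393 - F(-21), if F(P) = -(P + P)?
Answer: 351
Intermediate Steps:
F(P) = -2*P
393 - F(-21) = 393 - (-2)*(-21) = 393 - 1*42 = 393 - 42 = 351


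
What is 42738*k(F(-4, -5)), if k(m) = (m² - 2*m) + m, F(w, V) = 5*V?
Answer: 27779700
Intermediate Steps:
k(m) = m² - m
42738*k(F(-4, -5)) = 42738*((5*(-5))*(-1 + 5*(-5))) = 42738*(-25*(-1 - 25)) = 42738*(-25*(-26)) = 42738*650 = 27779700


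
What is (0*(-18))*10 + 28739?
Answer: 28739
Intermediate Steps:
(0*(-18))*10 + 28739 = 0*10 + 28739 = 0 + 28739 = 28739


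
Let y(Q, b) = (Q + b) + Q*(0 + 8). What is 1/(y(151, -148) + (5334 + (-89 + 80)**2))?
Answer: 1/6626 ≈ 0.00015092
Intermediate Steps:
y(Q, b) = b + 9*Q (y(Q, b) = (Q + b) + Q*8 = (Q + b) + 8*Q = b + 9*Q)
1/(y(151, -148) + (5334 + (-89 + 80)**2)) = 1/((-148 + 9*151) + (5334 + (-89 + 80)**2)) = 1/((-148 + 1359) + (5334 + (-9)**2)) = 1/(1211 + (5334 + 81)) = 1/(1211 + 5415) = 1/6626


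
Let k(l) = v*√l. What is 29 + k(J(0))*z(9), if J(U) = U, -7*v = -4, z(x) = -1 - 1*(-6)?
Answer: 29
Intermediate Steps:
z(x) = 5 (z(x) = -1 + 6 = 5)
v = 4/7 (v = -⅐*(-4) = 4/7 ≈ 0.57143)
k(l) = 4*√l/7
29 + k(J(0))*z(9) = 29 + (4*√0/7)*5 = 29 + ((4/7)*0)*5 = 29 + 0*5 = 29 + 0 = 29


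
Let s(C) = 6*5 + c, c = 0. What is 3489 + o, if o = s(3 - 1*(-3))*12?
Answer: 3849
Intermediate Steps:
s(C) = 30 (s(C) = 6*5 + 0 = 30 + 0 = 30)
o = 360 (o = 30*12 = 360)
3489 + o = 3489 + 360 = 3849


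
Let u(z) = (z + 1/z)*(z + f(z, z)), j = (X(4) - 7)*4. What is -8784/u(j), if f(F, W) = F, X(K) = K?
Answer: -4392/145 ≈ -30.290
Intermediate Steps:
j = -12 (j = (4 - 7)*4 = -3*4 = -12)
u(z) = 2*z*(z + 1/z) (u(z) = (z + 1/z)*(z + z) = (z + 1/z)*(2*z) = 2*z*(z + 1/z))
-8784/u(j) = -8784/(2 + 2*(-12)²) = -8784/(2 + 2*144) = -8784/(2 + 288) = -8784/290 = -8784*1/290 = -4392/145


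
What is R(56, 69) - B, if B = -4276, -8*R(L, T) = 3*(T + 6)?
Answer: 33983/8 ≈ 4247.9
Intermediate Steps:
R(L, T) = -9/4 - 3*T/8 (R(L, T) = -3*(T + 6)/8 = -3*(6 + T)/8 = -(18 + 3*T)/8 = -9/4 - 3*T/8)
R(56, 69) - B = (-9/4 - 3/8*69) - 1*(-4276) = (-9/4 - 207/8) + 4276 = -225/8 + 4276 = 33983/8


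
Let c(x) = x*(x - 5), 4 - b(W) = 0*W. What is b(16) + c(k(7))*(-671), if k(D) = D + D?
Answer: -84542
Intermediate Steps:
b(W) = 4 (b(W) = 4 - 0*W = 4 - 1*0 = 4 + 0 = 4)
k(D) = 2*D
c(x) = x*(-5 + x)
b(16) + c(k(7))*(-671) = 4 + ((2*7)*(-5 + 2*7))*(-671) = 4 + (14*(-5 + 14))*(-671) = 4 + (14*9)*(-671) = 4 + 126*(-671) = 4 - 84546 = -84542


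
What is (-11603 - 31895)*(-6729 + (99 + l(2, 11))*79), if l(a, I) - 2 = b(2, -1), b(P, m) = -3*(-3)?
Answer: -85299578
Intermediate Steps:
b(P, m) = 9
l(a, I) = 11 (l(a, I) = 2 + 9 = 11)
(-11603 - 31895)*(-6729 + (99 + l(2, 11))*79) = (-11603 - 31895)*(-6729 + (99 + 11)*79) = -43498*(-6729 + 110*79) = -43498*(-6729 + 8690) = -43498*1961 = -85299578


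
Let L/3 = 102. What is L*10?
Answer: 3060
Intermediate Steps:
L = 306 (L = 3*102 = 306)
L*10 = 306*10 = 3060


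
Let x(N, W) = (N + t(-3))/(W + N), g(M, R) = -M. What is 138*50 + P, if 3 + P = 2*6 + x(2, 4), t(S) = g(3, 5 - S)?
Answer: 41453/6 ≈ 6908.8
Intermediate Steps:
t(S) = -3 (t(S) = -1*3 = -3)
x(N, W) = (-3 + N)/(N + W) (x(N, W) = (N - 3)/(W + N) = (-3 + N)/(N + W))
P = 53/6 (P = -3 + (2*6 + (-3 + 2)/(2 + 4)) = -3 + (12 - 1/6) = -3 + (12 + (⅙)*(-1)) = -3 + (12 - ⅙) = -3 + 71/6 = 53/6 ≈ 8.8333)
138*50 + P = 138*50 + 53/6 = 6900 + 53/6 = 41453/6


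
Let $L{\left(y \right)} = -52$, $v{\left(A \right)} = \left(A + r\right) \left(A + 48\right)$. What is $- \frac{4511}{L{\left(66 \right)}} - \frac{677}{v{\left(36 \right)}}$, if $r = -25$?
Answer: $\frac{19870}{231} \approx 86.017$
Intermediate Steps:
$v{\left(A \right)} = \left(-25 + A\right) \left(48 + A\right)$ ($v{\left(A \right)} = \left(A - 25\right) \left(A + 48\right) = \left(-25 + A\right) \left(48 + A\right)$)
$- \frac{4511}{L{\left(66 \right)}} - \frac{677}{v{\left(36 \right)}} = - \frac{4511}{-52} - \frac{677}{-1200 + 36^{2} + 23 \cdot 36} = \left(-4511\right) \left(- \frac{1}{52}\right) - \frac{677}{-1200 + 1296 + 828} = \frac{347}{4} - \frac{677}{924} = \frac{19870}{231}$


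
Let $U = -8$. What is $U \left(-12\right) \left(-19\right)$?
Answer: $-1824$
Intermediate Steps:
$U \left(-12\right) \left(-19\right) = \left(-8\right) \left(-12\right) \left(-19\right) = 96 \left(-19\right) = -1824$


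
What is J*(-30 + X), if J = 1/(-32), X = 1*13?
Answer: 17/32 ≈ 0.53125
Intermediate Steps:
X = 13
J = -1/32 ≈ -0.031250
J*(-30 + X) = -(-30 + 13)/32 = -1/32*(-17) = 17/32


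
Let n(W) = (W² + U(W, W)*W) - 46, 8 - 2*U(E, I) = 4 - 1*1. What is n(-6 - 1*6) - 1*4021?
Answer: -3953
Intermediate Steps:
U(E, I) = 5/2 (U(E, I) = 4 - (4 - 1*1)/2 = 4 - (4 - 1)/2 = 4 - ½*3 = 4 - 3/2 = 5/2)
n(W) = -46 + W² + 5*W/2 (n(W) = (W² + 5*W/2) - 46 = -46 + W² + 5*W/2)
n(-6 - 1*6) - 1*4021 = (-46 + (-6 - 1*6)² + 5*(-6 - 1*6)/2) - 1*4021 = (-46 + (-6 - 6)² + 5*(-6 - 6)/2) - 4021 = (-46 + (-12)² + (5/2)*(-12)) - 4021 = (-46 + 144 - 30) - 4021 = 68 - 4021 = -3953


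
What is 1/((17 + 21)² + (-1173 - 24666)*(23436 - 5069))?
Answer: -1/474583469 ≈ -2.1071e-9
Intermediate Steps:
1/((17 + 21)² + (-1173 - 24666)*(23436 - 5069)) = 1/(38² - 25839*18367) = 1/(1444 - 474584913) = 1/(-474583469) = -1/474583469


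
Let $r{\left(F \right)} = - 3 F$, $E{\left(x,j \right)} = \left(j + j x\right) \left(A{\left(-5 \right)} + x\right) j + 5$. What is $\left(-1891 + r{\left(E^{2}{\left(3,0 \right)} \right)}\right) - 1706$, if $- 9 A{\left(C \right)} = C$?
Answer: $-3672$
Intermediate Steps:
$A{\left(C \right)} = - \frac{C}{9}$
$E{\left(x,j \right)} = 5 + j \left(\frac{5}{9} + x\right) \left(j + j x\right)$ ($E{\left(x,j \right)} = \left(j + j x\right) \left(\left(- \frac{1}{9}\right) \left(-5\right) + x\right) j + 5 = \left(j + j x\right) \left(\frac{5}{9} + x\right) j + 5 = \left(\frac{5}{9} + x\right) \left(j + j x\right) j + 5 = j \left(\frac{5}{9} + x\right) \left(j + j x\right) + 5 = 5 + j \left(\frac{5}{9} + x\right) \left(j + j x\right)$)
$\left(-1891 + r{\left(E^{2}{\left(3,0 \right)} \right)}\right) - 1706 = \left(-1891 - 3 \left(5 + \frac{5 \cdot 0^{2}}{9} + 0^{2} \cdot 3^{2} + \frac{14}{9} \cdot 3 \cdot 0^{2}\right)^{2}\right) - 1706 = \left(-1891 - 3 \left(5 + \frac{5}{9} \cdot 0 + 0 \cdot 9 + \frac{14}{9} \cdot 3 \cdot 0\right)^{2}\right) - 1706 = \left(-1891 - 3 \left(5 + 0 + 0 + 0\right)^{2}\right) - 1706 = \left(-1891 - 3 \cdot 5^{2}\right) - 1706 = \left(-1891 - 75\right) - 1706 = -1966 - 1706 = -3672$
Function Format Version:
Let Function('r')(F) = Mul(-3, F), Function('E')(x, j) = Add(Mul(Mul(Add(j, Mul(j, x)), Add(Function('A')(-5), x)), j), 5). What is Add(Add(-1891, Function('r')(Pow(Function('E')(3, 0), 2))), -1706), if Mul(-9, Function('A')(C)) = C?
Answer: -3672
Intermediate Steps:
Function('A')(C) = Mul(Rational(-1, 9), C)
Function('E')(x, j) = Add(5, Mul(j, Add(Rational(5, 9), x), Add(j, Mul(j, x)))) (Function('E')(x, j) = Add(Mul(Mul(Add(j, Mul(j, x)), Add(Mul(Rational(-1, 9), -5), x)), j), 5) = Add(Mul(Mul(Add(j, Mul(j, x)), Add(Rational(5, 9), x)), j), 5) = Add(Mul(Mul(Add(Rational(5, 9), x), Add(j, Mul(j, x))), j), 5) = Add(Mul(j, Add(Rational(5, 9), x), Add(j, Mul(j, x))), 5) = Add(5, Mul(j, Add(Rational(5, 9), x), Add(j, Mul(j, x)))))
Add(Add(-1891, Function('r')(Pow(Function('E')(3, 0), 2))), -1706) = Add(Add(-1891, Mul(-3, Pow(Add(5, Mul(Rational(5, 9), Pow(0, 2)), Mul(Pow(0, 2), Pow(3, 2)), Mul(Rational(14, 9), 3, Pow(0, 2))), 2))), -1706) = Add(Add(-1891, Mul(-3, Pow(Add(5, Mul(Rational(5, 9), 0), Mul(0, 9), Mul(Rational(14, 9), 3, 0)), 2))), -1706) = Add(Add(-1891, Mul(-3, Pow(Add(5, 0, 0, 0), 2))), -1706) = Add(Add(-1891, Mul(-3, Pow(5, 2))), -1706) = Add(Add(-1891, Mul(-3, 25)), -1706) = Add(Add(-1891, -75), -1706) = Add(-1966, -1706) = -3672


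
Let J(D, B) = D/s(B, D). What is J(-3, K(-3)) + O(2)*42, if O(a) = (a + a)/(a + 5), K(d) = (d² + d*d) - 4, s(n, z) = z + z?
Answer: 49/2 ≈ 24.500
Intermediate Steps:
s(n, z) = 2*z
K(d) = -4 + 2*d² (K(d) = (d² + d²) - 4 = 2*d² - 4 = -4 + 2*d²)
J(D, B) = ½ (J(D, B) = D/((2*D)) = D*(1/(2*D)) = ½)
O(a) = 2*a/(5 + a) (O(a) = (2*a)/(5 + a) = 2*a/(5 + a))
J(-3, K(-3)) + O(2)*42 = ½ + (2*2/(5 + 2))*42 = ½ + (2*2/7)*42 = ½ + (2*2*(⅐))*42 = ½ + (4/7)*42 = ½ + 24 = 49/2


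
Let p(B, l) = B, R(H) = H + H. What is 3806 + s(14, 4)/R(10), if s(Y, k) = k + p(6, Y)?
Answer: 7613/2 ≈ 3806.5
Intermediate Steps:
R(H) = 2*H
s(Y, k) = 6 + k (s(Y, k) = k + 6 = 6 + k)
3806 + s(14, 4)/R(10) = 3806 + (6 + 4)/((2*10)) = 3806 + 10/20 = 3806 + 10*(1/20) = 3806 + 1/2 = 7613/2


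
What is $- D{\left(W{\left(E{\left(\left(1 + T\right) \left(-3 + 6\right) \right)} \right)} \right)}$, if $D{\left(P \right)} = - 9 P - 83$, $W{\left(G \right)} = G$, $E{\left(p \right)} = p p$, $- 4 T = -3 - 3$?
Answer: $\frac{2357}{4} \approx 589.25$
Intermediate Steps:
$T = \frac{3}{2}$ ($T = - \frac{-3 - 3}{4} = \left(- \frac{1}{4}\right) \left(-6\right) = \frac{3}{2} \approx 1.5$)
$E{\left(p \right)} = p^{2}$
$D{\left(P \right)} = -83 - 9 P$
$- D{\left(W{\left(E{\left(\left(1 + T\right) \left(-3 + 6\right) \right)} \right)} \right)} = - (-83 - 9 \left(\left(1 + \frac{3}{2}\right) \left(-3 + 6\right)\right)^{2}) = - (-83 - 9 \left(\frac{5}{2} \cdot 3\right)^{2}) = - (-83 - 9 \left(\frac{15}{2}\right)^{2}) = - (-83 - \frac{2025}{4}) = \left(-1\right) \left(- \frac{2357}{4}\right) = \frac{2357}{4}$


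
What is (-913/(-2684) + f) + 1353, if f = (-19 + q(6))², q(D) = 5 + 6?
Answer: 345831/244 ≈ 1417.3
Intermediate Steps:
q(D) = 11
f = 64 (f = (-19 + 11)² = (-8)² = 64)
(-913/(-2684) + f) + 1353 = (-913/(-2684) + 64) + 1353 = (-913*(-1/2684) + 64) + 1353 = (83/244 + 64) + 1353 = 15699/244 + 1353 = 345831/244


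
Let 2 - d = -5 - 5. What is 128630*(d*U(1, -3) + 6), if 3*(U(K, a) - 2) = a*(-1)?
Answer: 5402460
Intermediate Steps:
U(K, a) = 2 - a/3 (U(K, a) = 2 + (a*(-1))/3 = 2 + (-a)/3 = 2 - a/3)
d = 12 (d = 2 - (-5 - 5) = 2 - 1*(-10) = 2 + 10 = 12)
128630*(d*U(1, -3) + 6) = 128630*(12*(2 - 1/3*(-3)) + 6) = 128630*(12*(2 + 1) + 6) = 128630*(12*3 + 6) = 128630*(36 + 6) = 128630*42 = 5402460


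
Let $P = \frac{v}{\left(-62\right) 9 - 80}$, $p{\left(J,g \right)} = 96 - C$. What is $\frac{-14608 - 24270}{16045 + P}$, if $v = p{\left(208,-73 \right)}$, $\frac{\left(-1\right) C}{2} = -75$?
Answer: $- \frac{6201041}{2559191} \approx -2.423$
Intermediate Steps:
$C = 150$ ($C = \left(-2\right) \left(-75\right) = 150$)
$p{\left(J,g \right)} = -54$ ($p{\left(J,g \right)} = 96 - 150 = -54$)
$v = -54$
$P = \frac{27}{319}$ ($P = - \frac{54}{\left(-62\right) 9 - 80} = - \frac{54}{-558 - 80} = - \frac{54}{-638} = \left(-54\right) \left(- \frac{1}{638}\right) = \frac{27}{319} \approx 0.08464$)
$\frac{-14608 - 24270}{16045 + P} = \frac{-14608 - 24270}{16045 + \frac{27}{319}} = - \frac{38878}{\frac{5118382}{319}} = \left(-38878\right) \frac{319}{5118382} = - \frac{6201041}{2559191}$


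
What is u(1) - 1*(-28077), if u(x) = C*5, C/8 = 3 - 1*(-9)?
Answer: 28557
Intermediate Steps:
C = 96 (C = 8*(3 - 1*(-9)) = 8*(3 + 9) = 8*12 = 96)
u(x) = 480 (u(x) = 96*5 = 480)
u(1) - 1*(-28077) = 480 - 1*(-28077) = 480 + 28077 = 28557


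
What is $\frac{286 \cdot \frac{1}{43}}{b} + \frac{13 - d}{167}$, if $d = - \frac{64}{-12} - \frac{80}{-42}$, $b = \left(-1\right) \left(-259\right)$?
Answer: $\frac{47971}{797091} \approx 0.060183$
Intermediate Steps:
$b = 259$
$d = \frac{152}{21}$ ($d = \left(-64\right) \left(- \frac{1}{12}\right) - - \frac{40}{21} = \frac{16}{3} + \frac{40}{21} = \frac{152}{21} \approx 7.2381$)
$\frac{286 \cdot \frac{1}{43}}{b} + \frac{13 - d}{167} = \frac{286 \cdot \frac{1}{43}}{259} + \frac{13 - \frac{152}{21}}{167} = 286 \cdot \frac{1}{43} \cdot \frac{1}{259} + \left(13 - \frac{152}{21}\right) \frac{1}{167} = \frac{286}{43} \cdot \frac{1}{259} + \frac{121}{21} \cdot \frac{1}{167} = \frac{286}{11137} + \frac{121}{3507} = \frac{47971}{797091}$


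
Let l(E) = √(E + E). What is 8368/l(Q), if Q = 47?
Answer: 4184*√94/47 ≈ 863.09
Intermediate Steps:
l(E) = √2*√E (l(E) = √(2*E) = √2*√E)
8368/l(Q) = 8368/((√2*√47)) = 8368/(√94) = 8368*(√94/94) = 4184*√94/47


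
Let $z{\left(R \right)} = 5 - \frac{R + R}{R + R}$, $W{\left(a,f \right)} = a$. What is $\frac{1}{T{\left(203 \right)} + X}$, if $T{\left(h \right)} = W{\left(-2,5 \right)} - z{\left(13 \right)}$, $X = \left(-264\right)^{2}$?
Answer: $\frac{1}{69690} \approx 1.4349 \cdot 10^{-5}$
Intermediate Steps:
$z{\left(R \right)} = 4$ ($z{\left(R \right)} = 5 - \frac{2 R}{2 R} = 5 - 2 R \frac{1}{2 R} = 5 - 1 = 4$)
$X = 69696$
$T{\left(h \right)} = -6$ ($T{\left(h \right)} = -2 - 4 = -6$)
$\frac{1}{T{\left(203 \right)} + X} = \frac{1}{-6 + 69696} = \frac{1}{69690}$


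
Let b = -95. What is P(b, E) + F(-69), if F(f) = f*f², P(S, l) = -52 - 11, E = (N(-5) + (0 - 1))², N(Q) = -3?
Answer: -328572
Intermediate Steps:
E = 16 (E = (-3 + (0 - 1))² = (-3 - 1)² = (-4)² = 16)
P(S, l) = -63
F(f) = f³
P(b, E) + F(-69) = -63 + (-69)³ = -63 - 328509 = -328572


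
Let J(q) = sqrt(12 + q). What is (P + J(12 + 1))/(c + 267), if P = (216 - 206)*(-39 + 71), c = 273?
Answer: 65/108 ≈ 0.60185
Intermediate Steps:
P = 320 (P = 10*32 = 320)
(P + J(12 + 1))/(c + 267) = (320 + sqrt(12 + (12 + 1)))/(273 + 267) = (320 + sqrt(12 + 13))/540 = (320 + sqrt(25))*(1/540) = (320 + 5)*(1/540) = 325*(1/540) = 65/108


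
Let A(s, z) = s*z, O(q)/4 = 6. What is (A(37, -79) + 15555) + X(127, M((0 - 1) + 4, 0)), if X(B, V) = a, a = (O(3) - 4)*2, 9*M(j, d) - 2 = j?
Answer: 12672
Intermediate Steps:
O(q) = 24 (O(q) = 4*6 = 24)
M(j, d) = 2/9 + j/9
a = 40 (a = (24 - 4)*2 = 20*2 = 40)
X(B, V) = 40
(A(37, -79) + 15555) + X(127, M((0 - 1) + 4, 0)) = (37*(-79) + 15555) + 40 = (-2923 + 15555) + 40 = 12632 + 40 = 12672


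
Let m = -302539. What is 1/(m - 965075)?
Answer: -1/1267614 ≈ -7.8888e-7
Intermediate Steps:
1/(m - 965075) = 1/(-302539 - 965075) = 1/(-1267614) = -1/1267614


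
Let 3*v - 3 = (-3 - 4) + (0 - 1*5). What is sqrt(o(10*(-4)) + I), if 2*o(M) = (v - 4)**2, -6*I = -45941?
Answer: 2*sqrt(17283)/3 ≈ 87.643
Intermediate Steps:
v = -3 (v = 1 + ((-3 - 4) + (0 - 1*5))/3 = 1 + (-7 + (0 - 5))/3 = 1 + (-7 - 5)/3 = 1 + (1/3)*(-12) = 1 - 4 = -3)
I = 45941/6 (I = -1/6*(-45941) = 45941/6 ≈ 7656.8)
o(M) = 49/2 (o(M) = (-3 - 4)**2/2 = (1/2)*(-7)**2 = (1/2)*49 = 49/2)
sqrt(o(10*(-4)) + I) = sqrt(49/2 + 45941/6) = sqrt(23044/3) = 2*sqrt(17283)/3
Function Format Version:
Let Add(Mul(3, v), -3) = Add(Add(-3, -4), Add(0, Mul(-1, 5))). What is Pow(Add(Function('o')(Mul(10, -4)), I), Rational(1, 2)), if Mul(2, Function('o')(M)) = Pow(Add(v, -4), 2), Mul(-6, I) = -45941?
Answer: Mul(Rational(2, 3), Pow(17283, Rational(1, 2))) ≈ 87.643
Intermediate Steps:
v = -3 (v = Add(1, Mul(Rational(1, 3), Add(Add(-3, -4), Add(0, Mul(-1, 5))))) = Add(1, Mul(Rational(1, 3), Add(-7, Add(0, -5)))) = Add(1, Mul(Rational(1, 3), Add(-7, -5))) = Add(1, Mul(Rational(1, 3), -12)) = Add(1, -4) = -3)
I = Rational(45941, 6) (I = Mul(Rational(-1, 6), -45941) = Rational(45941, 6) ≈ 7656.8)
Function('o')(M) = Rational(49, 2) (Function('o')(M) = Mul(Rational(1, 2), Pow(Add(-3, -4), 2)) = Mul(Rational(1, 2), Pow(-7, 2)) = Mul(Rational(1, 2), 49) = Rational(49, 2))
Pow(Add(Function('o')(Mul(10, -4)), I), Rational(1, 2)) = Pow(Add(Rational(49, 2), Rational(45941, 6)), Rational(1, 2)) = Pow(Rational(23044, 3), Rational(1, 2)) = Mul(Rational(2, 3), Pow(17283, Rational(1, 2)))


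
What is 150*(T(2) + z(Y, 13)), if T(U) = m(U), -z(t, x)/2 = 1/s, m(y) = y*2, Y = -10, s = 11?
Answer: 6300/11 ≈ 572.73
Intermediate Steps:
m(y) = 2*y
z(t, x) = -2/11
T(U) = 2*U
150*(T(2) + z(Y, 13)) = 150*(2*2 - 2/11) = 150*(4 - 2/11) = 150*(42/11) = 6300/11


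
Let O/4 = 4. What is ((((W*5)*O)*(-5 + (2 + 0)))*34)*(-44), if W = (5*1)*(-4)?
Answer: -7180800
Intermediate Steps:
O = 16 (O = 4*4 = 16)
W = -20 (W = 5*(-4) = -20)
((((W*5)*O)*(-5 + (2 + 0)))*34)*(-44) = (((-20*5*16)*(-5 + (2 + 0)))*34)*(-44) = (((-100*16)*(-5 + 2))*34)*(-44) = (-1600*(-3)*34)*(-44) = (4800*34)*(-44) = 163200*(-44) = -7180800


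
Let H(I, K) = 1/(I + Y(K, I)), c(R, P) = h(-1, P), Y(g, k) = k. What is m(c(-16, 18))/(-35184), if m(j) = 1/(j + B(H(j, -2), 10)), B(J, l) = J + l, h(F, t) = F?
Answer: -1/299064 ≈ -3.3438e-6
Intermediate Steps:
c(R, P) = -1
H(I, K) = 1/(2*I) (H(I, K) = 1/(I + I) = 1/(2*I))
m(j) = 1/(10 + j + 1/(2*j)) (m(j) = 1/(j + (1/(2*j) + 10)) = 1/(j + (10 + 1/(2*j))) = 1/(10 + j + 1/(2*j)))
m(c(-16, 18))/(-35184) = (2*(-1)/(1 + 2*(-1)**2 + 20*(-1)))/(-35184) = (2*(-1)/(1 + 2*1 - 20))*(-1/35184) = (2*(-1)/(1 + 2 - 20))*(-1/35184) = (2*(-1)/(-17))*(-1/35184) = (2*(-1)*(-1/17))*(-1/35184) = (2/17)*(-1/35184) = -1/299064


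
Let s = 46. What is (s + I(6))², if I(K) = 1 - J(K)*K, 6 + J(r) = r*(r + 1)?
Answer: 28561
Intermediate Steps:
J(r) = -6 + r*(1 + r) (J(r) = -6 + r*(r + 1) = -6 + r*(1 + r))
I(K) = 1 - K*(-6 + K + K²) (I(K) = 1 - (-6 + K + K²)*K = 1 - K*(-6 + K + K²))
(s + I(6))² = (46 + (1 - 1*6*(-6 + 6 + 6²)))² = (46 + (1 - 1*6*(-6 + 6 + 36)))² = (46 + (1 - 1*6*36))² = (46 + (1 - 216))² = (46 - 215)² = (-169)² = 28561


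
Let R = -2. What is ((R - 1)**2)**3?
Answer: 729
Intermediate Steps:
((R - 1)**2)**3 = ((-2 - 1)**2)**3 = ((-3)**2)**3 = 9**3 = 729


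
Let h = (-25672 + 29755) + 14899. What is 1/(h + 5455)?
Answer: 1/24437 ≈ 4.0922e-5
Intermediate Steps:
h = 18982 (h = 4083 + 14899 = 18982)
1/(h + 5455) = 1/(18982 + 5455) = 1/24437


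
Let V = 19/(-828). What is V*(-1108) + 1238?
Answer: 261529/207 ≈ 1263.4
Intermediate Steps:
V = -19/828 (V = 19*(-1/828) = -19/828 ≈ -0.022947)
V*(-1108) + 1238 = -19/828*(-1108) + 1238 = 5263/207 + 1238 = 261529/207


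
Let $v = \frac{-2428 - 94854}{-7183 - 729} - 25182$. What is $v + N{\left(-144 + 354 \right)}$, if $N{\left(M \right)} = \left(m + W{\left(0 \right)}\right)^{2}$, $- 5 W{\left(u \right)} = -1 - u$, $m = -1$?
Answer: $- \frac{2489220479}{98900} \approx -25169.0$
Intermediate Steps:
$W{\left(u \right)} = \frac{1}{5} + \frac{u}{5}$ ($W{\left(u \right)} = - \frac{-1 - u}{5} = \frac{1}{5} + \frac{u}{5}$)
$N{\left(M \right)} = \frac{16}{25}$ ($N{\left(M \right)} = \left(-1 + \left(\frac{1}{5} + \frac{1}{5} \cdot 0\right)\right)^{2} = \left(-1 + \left(\frac{1}{5} + 0\right)\right)^{2} = \left(-1 + \frac{1}{5}\right)^{2} = \left(- \frac{4}{5}\right)^{2} = \frac{16}{25}$)
$v = - \frac{99571351}{3956}$ ($v = - \frac{97282}{-7912} - 25182 = \left(-97282\right) \left(- \frac{1}{7912}\right) - 25182 = \frac{48641}{3956} - 25182 = - \frac{99571351}{3956} \approx -25170.0$)
$v + N{\left(-144 + 354 \right)} = - \frac{99571351}{3956} + \frac{16}{25} = - \frac{2489220479}{98900}$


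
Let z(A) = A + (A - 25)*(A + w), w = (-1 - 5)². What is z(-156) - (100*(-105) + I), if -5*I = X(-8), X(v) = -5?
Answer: 32063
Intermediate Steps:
I = 1 (I = -⅕*(-5) = 1)
w = 36 (w = (-6)² = 36)
z(A) = A + (-25 + A)*(36 + A) (z(A) = A + (A - 25)*(A + 36) = A + (-25 + A)*(36 + A))
z(-156) - (100*(-105) + I) = (-900 + (-156)² + 12*(-156)) - (100*(-105) + 1) = (-900 + 24336 - 1872) - (-10500 + 1) = 21564 - 1*(-10499) = 21564 + 10499 = 32063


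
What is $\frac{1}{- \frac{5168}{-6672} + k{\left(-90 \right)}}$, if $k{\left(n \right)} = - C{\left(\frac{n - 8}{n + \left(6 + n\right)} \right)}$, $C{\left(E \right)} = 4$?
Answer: $- \frac{417}{1345} \approx -0.31004$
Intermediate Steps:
$k{\left(n \right)} = -4$ ($k{\left(n \right)} = \left(-1\right) 4 = -4$)
$\frac{1}{- \frac{5168}{-6672} + k{\left(-90 \right)}} = \frac{1}{- \frac{5168}{-6672} - 4} = \frac{1}{\left(-5168\right) \left(- \frac{1}{6672}\right) - 4} = \frac{1}{\frac{323}{417} - 4} = \frac{1}{- \frac{1345}{417}} = - \frac{417}{1345}$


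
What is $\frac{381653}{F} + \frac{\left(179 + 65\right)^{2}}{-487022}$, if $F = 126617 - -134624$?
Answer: $\frac{85160081595}{63615057151} \approx 1.3387$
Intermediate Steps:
$F = 261241$ ($F = 126617 + 134624 = 261241$)
$\frac{381653}{F} + \frac{\left(179 + 65\right)^{2}}{-487022} = \frac{381653}{261241} + \frac{\left(179 + 65\right)^{2}}{-487022} = 381653 \cdot \frac{1}{261241} + 244^{2} \left(- \frac{1}{487022}\right) = \frac{381653}{261241} + 59536 \left(- \frac{1}{487022}\right) = \frac{381653}{261241} - \frac{29768}{243511} = \frac{85160081595}{63615057151}$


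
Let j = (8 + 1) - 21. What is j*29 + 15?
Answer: -333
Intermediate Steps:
j = -12 (j = 9 - 21 = -12)
j*29 + 15 = -12*29 + 15 = -348 + 15 = -333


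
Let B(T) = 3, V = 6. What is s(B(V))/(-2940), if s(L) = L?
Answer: -1/980 ≈ -0.0010204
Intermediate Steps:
s(B(V))/(-2940) = 3/(-2940) = 3*(-1/2940) = -1/980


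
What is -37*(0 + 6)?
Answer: -222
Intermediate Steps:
-37*(0 + 6) = -37*6 = -222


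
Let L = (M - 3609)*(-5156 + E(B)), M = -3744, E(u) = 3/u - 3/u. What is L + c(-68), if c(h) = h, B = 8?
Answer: 37912000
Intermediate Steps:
E(u) = 0
L = 37912068 (L = (-3744 - 3609)*(-5156 + 0) = -7353*(-5156) = 37912068)
L + c(-68) = 37912068 - 68 = 37912000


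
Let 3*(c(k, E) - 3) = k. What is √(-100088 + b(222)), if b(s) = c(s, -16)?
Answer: I*√100011 ≈ 316.25*I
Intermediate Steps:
c(k, E) = 3 + k/3
b(s) = 3 + s/3
√(-100088 + b(222)) = √(-100088 + (3 + (⅓)*222)) = √(-100088 + (3 + 74)) = √(-100088 + 77) = √(-100011) = I*√100011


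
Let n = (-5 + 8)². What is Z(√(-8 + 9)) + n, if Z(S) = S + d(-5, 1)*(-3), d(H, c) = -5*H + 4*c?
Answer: -77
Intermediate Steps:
Z(S) = -87 + S (Z(S) = S + (-5*(-5) + 4*1)*(-3) = S + (25 + 4)*(-3) = S + 29*(-3) = S - 87 = -87 + S)
n = 9 (n = 3² = 9)
Z(√(-8 + 9)) + n = (-87 + √(-8 + 9)) + 9 = (-87 + √1) + 9 = (-87 + 1) + 9 = -86 + 9 = -77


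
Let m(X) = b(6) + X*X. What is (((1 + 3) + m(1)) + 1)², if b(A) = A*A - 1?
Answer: 1681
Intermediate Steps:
b(A) = -1 + A² (b(A) = A² - 1 = -1 + A²)
m(X) = 35 + X² (m(X) = (-1 + 6²) + X*X = (-1 + 36) + X² = 35 + X²)
(((1 + 3) + m(1)) + 1)² = (((1 + 3) + (35 + 1²)) + 1)² = ((4 + (35 + 1)) + 1)² = ((4 + 36) + 1)² = (40 + 1)² = 41² = 1681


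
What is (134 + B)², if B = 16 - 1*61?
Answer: 7921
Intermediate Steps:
B = -45 (B = 16 - 61 = -45)
(134 + B)² = (134 - 45)² = 89² = 7921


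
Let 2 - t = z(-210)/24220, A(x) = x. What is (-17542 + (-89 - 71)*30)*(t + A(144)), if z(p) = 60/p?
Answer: -138256998991/42385 ≈ -3.2619e+6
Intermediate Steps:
t = 169541/84770 (t = 2 - 60/(-210)/24220 = 2 - 60*(-1/210)/24220 = 2 - (-2)/(7*24220) = 2 - 1*(-1/84770) = 2 + 1/84770 = 169541/84770 ≈ 2.0000)
(-17542 + (-89 - 71)*30)*(t + A(144)) = (-17542 + (-89 - 71)*30)*(169541/84770 + 144) = (-17542 - 160*30)*(12376421/84770) = (-17542 - 4800)*(12376421/84770) = -22342*12376421/84770 = -138256998991/42385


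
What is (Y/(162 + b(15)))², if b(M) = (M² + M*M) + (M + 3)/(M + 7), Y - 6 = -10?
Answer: 1936/45441081 ≈ 4.2605e-5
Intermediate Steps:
Y = -4 (Y = 6 - 10 = -4)
b(M) = 2*M² + (3 + M)/(7 + M) (b(M) = (M² + M²) + (3 + M)/(7 + M) = 2*M² + (3 + M)/(7 + M))
(Y/(162 + b(15)))² = (-4/(162 + (3 + 15 + 2*15³ + 14*15²)/(7 + 15)))² = (-4/(162 + (3 + 15 + 2*3375 + 14*225)/22))² = (-4/(162 + (3 + 15 + 6750 + 3150)/22))² = (-4/(162 + (1/22)*9918))² = (-4/(162 + 4959/11))² = (-4/6741/11)² = (-4*11/6741)² = (-44/6741)² = 1936/45441081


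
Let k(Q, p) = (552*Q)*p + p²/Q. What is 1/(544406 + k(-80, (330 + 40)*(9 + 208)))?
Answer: -4/14502572181 ≈ -2.7581e-10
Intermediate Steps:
k(Q, p) = p²/Q + 552*Q*p (k(Q, p) = 552*Q*p + p²/Q = p²/Q + 552*Q*p)
1/(544406 + k(-80, (330 + 40)*(9 + 208))) = 1/(544406 + ((330 + 40)*(9 + 208))*((330 + 40)*(9 + 208) + 552*(-80)²)/(-80)) = 1/(544406 + (370*217)*(-1/80)*(370*217 + 552*6400)) = 1/(544406 + 80290*(-1/80)*(80290 + 3532800)) = 1/(544406 + 80290*(-1/80)*3613090) = 1/(544406 - 14504749805/4) = 1/(-14502572181/4) = -4/14502572181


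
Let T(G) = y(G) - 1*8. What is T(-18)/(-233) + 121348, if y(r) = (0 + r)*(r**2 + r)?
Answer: 28279600/233 ≈ 1.2137e+5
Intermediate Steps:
y(r) = r*(r + r**2)
T(G) = -8 + G**2*(1 + G) (T(G) = G**2*(1 + G) - 1*8 = G**2*(1 + G) - 8 = -8 + G**2*(1 + G))
T(-18)/(-233) + 121348 = (-8 + (-18)**2*(1 - 18))/(-233) + 121348 = (-8 + 324*(-17))*(-1/233) + 121348 = (-8 - 5508)*(-1/233) + 121348 = -5516*(-1/233) + 121348 = 5516/233 + 121348 = 28279600/233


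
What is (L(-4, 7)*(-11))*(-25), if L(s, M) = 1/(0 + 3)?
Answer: 275/3 ≈ 91.667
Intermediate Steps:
L(s, M) = 1/3
(L(-4, 7)*(-11))*(-25) = ((1/3)*(-11))*(-25) = -11/3*(-25) = 275/3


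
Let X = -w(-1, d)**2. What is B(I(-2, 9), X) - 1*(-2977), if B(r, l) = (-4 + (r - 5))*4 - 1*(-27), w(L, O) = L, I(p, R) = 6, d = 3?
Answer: 2992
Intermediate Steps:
X = -1 (X = -1*(-1)**2 = -1*1 = -1)
B(r, l) = -9 + 4*r (B(r, l) = (-4 + (-5 + r))*4 + 27 = (-9 + r)*4 + 27 = (-36 + 4*r) + 27 = -9 + 4*r)
B(I(-2, 9), X) - 1*(-2977) = (-9 + 4*6) - 1*(-2977) = (-9 + 24) + 2977 = 15 + 2977 = 2992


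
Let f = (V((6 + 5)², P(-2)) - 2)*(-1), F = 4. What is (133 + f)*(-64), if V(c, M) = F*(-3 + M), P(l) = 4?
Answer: -8384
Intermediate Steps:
V(c, M) = -12 + 4*M (V(c, M) = 4*(-3 + M) = -12 + 4*M)
f = -2 (f = ((-12 + 4*4) - 2)*(-1) = ((-12 + 16) - 2)*(-1) = (4 - 2)*(-1) = 2*(-1) = -2)
(133 + f)*(-64) = (133 - 2)*(-64) = 131*(-64) = -8384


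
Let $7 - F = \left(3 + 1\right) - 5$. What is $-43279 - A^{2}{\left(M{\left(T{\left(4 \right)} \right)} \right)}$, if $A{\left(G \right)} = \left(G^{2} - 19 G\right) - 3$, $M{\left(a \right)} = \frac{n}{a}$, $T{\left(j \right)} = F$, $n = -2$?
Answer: $- \frac{11080265}{256} \approx -43282.0$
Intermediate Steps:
$F = 8$ ($F = 7 - \left(\left(3 + 1\right) - 5\right) = 7 - \left(4 - 5\right) = 7 - -1 = 7 + 1 = 8$)
$T{\left(j \right)} = 8$
$M{\left(a \right)} = - \frac{2}{a}$
$A{\left(G \right)} = -3 + G^{2} - 19 G$
$-43279 - A^{2}{\left(M{\left(T{\left(4 \right)} \right)} \right)} = -43279 - \left(-3 + \left(- \frac{2}{8}\right)^{2} - 19 \left(- \frac{2}{8}\right)\right)^{2} = -43279 - \left(-3 + \left(\left(-2\right) \frac{1}{8}\right)^{2} - 19 \left(\left(-2\right) \frac{1}{8}\right)\right)^{2} = -43279 - \left(-3 + \left(- \frac{1}{4}\right)^{2} - - \frac{19}{4}\right)^{2} = -43279 - \left(-3 + \frac{1}{16} + \frac{19}{4}\right)^{2} = -43279 - \left(\frac{29}{16}\right)^{2} = -43279 - \frac{841}{256} = - \frac{11080265}{256}$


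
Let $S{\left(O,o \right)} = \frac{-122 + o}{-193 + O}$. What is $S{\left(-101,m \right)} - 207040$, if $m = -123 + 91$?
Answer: $- \frac{4347829}{21} \approx -2.0704 \cdot 10^{5}$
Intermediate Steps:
$m = -32$
$S{\left(O,o \right)} = \frac{-122 + o}{-193 + O}$
$S{\left(-101,m \right)} - 207040 = \frac{-122 - 32}{-193 - 101} - 207040 = \frac{1}{-294} \left(-154\right) - 207040 = \left(- \frac{1}{294}\right) \left(-154\right) - 207040 = \frac{11}{21} - 207040 = - \frac{4347829}{21}$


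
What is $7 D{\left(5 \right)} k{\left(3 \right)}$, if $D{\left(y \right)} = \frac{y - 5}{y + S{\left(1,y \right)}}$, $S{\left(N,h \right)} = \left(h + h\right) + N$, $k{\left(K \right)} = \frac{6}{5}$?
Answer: $0$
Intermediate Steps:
$k{\left(K \right)} = \frac{6}{5}$ ($k{\left(K \right)} = 6 \cdot \frac{1}{5} = \frac{6}{5}$)
$S{\left(N,h \right)} = N + 2 h$ ($S{\left(N,h \right)} = 2 h + N = N + 2 h$)
$D{\left(y \right)} = \frac{-5 + y}{1 + 3 y}$ ($D{\left(y \right)} = \frac{y - 5}{y + \left(1 + 2 y\right)} = \frac{-5 + y}{1 + 3 y}$)
$7 D{\left(5 \right)} k{\left(3 \right)} = 7 \frac{-5 + 5}{1 + 3 \cdot 5} \cdot \frac{6}{5} = 7 \frac{1}{1 + 15} \cdot 0 \cdot \frac{6}{5} = 7 \cdot \frac{1}{16} \cdot 0 \cdot \frac{6}{5} = 7 \cdot 0 \cdot \frac{6}{5} = 0 \cdot \frac{6}{5} = 0$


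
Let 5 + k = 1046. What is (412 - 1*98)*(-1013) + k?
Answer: -317041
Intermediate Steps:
k = 1041 (k = -5 + 1046 = 1041)
(412 - 1*98)*(-1013) + k = (412 - 1*98)*(-1013) + 1041 = (412 - 98)*(-1013) + 1041 = 314*(-1013) + 1041 = -318082 + 1041 = -317041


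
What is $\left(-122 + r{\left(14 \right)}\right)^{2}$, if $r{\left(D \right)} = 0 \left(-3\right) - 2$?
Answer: $15376$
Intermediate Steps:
$r{\left(D \right)} = -2$ ($r{\left(D \right)} = 0 - 2 = -2$)
$\left(-122 + r{\left(14 \right)}\right)^{2} = \left(-122 - 2\right)^{2} = \left(-124\right)^{2} = 15376$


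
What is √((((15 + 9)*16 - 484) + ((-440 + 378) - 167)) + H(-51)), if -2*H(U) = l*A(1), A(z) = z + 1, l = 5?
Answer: I*√334 ≈ 18.276*I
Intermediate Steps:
A(z) = 1 + z
H(U) = -5 (H(U) = -5*(1 + 1)/2 = -5*2/2 = -½*10 = -5)
√((((15 + 9)*16 - 484) + ((-440 + 378) - 167)) + H(-51)) = √((((15 + 9)*16 - 484) + ((-440 + 378) - 167)) - 5) = √(((24*16 - 484) + (-62 - 167)) - 5) = √(((384 - 484) - 229) - 5) = √((-100 - 229) - 5) = √(-329 - 5) = √(-334) = I*√334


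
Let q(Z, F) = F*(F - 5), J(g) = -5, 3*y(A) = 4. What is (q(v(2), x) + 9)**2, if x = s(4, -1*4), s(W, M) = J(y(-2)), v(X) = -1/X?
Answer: 3481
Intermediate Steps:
y(A) = 4/3 (y(A) = (1/3)*4 = 4/3)
s(W, M) = -5
x = -5
q(Z, F) = F*(-5 + F)
(q(v(2), x) + 9)**2 = (-5*(-5 - 5) + 9)**2 = (-5*(-10) + 9)**2 = (50 + 9)**2 = 59**2 = 3481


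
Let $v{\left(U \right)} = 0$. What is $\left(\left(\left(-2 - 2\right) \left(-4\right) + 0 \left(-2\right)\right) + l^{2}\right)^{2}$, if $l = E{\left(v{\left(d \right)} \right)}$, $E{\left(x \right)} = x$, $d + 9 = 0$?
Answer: $256$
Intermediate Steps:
$d = -9$ ($d = -9 + 0 = -9$)
$l = 0$
$\left(\left(\left(-2 - 2\right) \left(-4\right) + 0 \left(-2\right)\right) + l^{2}\right)^{2} = \left(\left(\left(-2 - 2\right) \left(-4\right) + 0 \left(-2\right)\right) + 0^{2}\right)^{2} = \left(\left(\left(-4\right) \left(-4\right) + 0\right) + 0\right)^{2} = \left(\left(16 + 0\right) + 0\right)^{2} = \left(16 + 0\right)^{2} = 16^{2} = 256$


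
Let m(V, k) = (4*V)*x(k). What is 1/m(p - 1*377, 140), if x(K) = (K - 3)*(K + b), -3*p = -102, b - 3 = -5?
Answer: -1/25939032 ≈ -3.8552e-8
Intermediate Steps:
b = -2 (b = 3 - 5 = -2)
p = 34 (p = -⅓*(-102) = 34)
x(K) = (-3 + K)*(-2 + K) (x(K) = (K - 3)*(K - 2) = (-3 + K)*(-2 + K))
m(V, k) = 4*V*(6 + k² - 5*k) (m(V, k) = (4*V)*(6 + k² - 5*k) = 4*V*(6 + k² - 5*k))
1/m(p - 1*377, 140) = 1/(4*(34 - 1*377)*(6 + 140² - 5*140)) = 1/(4*(34 - 377)*(6 + 19600 - 700)) = 1/(4*(-343)*18906) = 1/(-25939032) = -1/25939032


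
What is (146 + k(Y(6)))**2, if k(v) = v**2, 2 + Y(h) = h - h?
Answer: 22500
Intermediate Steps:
Y(h) = -2 (Y(h) = -2 + (h - h) = -2 + 0 = -2)
(146 + k(Y(6)))**2 = (146 + (-2)**2)**2 = (146 + 4)**2 = 150**2 = 22500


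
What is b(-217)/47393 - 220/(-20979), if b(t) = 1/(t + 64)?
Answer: 177247489/16902381699 ≈ 0.010487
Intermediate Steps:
b(t) = 1/(64 + t)
b(-217)/47393 - 220/(-20979) = 1/((64 - 217)*47393) - 220/(-20979) = (1/47393)/(-153) - 220*(-1/20979) = -1/153*1/47393 + 220/20979 = -1/7251129 + 220/20979 = 177247489/16902381699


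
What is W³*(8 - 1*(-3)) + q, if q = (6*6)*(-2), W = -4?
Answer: -776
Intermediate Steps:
q = -72 (q = 36*(-2) = -72)
W³*(8 - 1*(-3)) + q = (-4)³*(8 - 1*(-3)) - 72 = -64*(8 + 3) - 72 = -64*11 - 72 = -704 - 72 = -776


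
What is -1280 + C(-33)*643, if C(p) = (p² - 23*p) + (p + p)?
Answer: 1144546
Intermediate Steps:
C(p) = p² - 21*p (C(p) = (p² - 23*p) + 2*p = p² - 21*p)
-1280 + C(-33)*643 = -1280 - 33*(-21 - 33)*643 = -1280 - 33*(-54)*643 = -1280 + 1782*643 = -1280 + 1145826 = 1144546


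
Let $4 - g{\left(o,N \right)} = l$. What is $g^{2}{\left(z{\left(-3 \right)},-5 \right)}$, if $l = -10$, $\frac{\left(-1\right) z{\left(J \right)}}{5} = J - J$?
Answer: $196$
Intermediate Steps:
$z{\left(J \right)} = 0$ ($z{\left(J \right)} = - 5 \left(J - J\right) = \left(-5\right) 0 = 0$)
$g{\left(o,N \right)} = 14$ ($g{\left(o,N \right)} = 4 - -10 = 4 + 10 = 14$)
$g^{2}{\left(z{\left(-3 \right)},-5 \right)} = 14^{2} = 196$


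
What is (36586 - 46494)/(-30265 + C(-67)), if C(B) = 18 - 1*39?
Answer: 4954/15143 ≈ 0.32715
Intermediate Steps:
C(B) = -21 (C(B) = 18 - 39 = -21)
(36586 - 46494)/(-30265 + C(-67)) = (36586 - 46494)/(-30265 - 21) = -9908/(-30286) = -9908*(-1/30286) = 4954/15143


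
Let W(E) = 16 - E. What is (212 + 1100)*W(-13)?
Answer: 38048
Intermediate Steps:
(212 + 1100)*W(-13) = (212 + 1100)*(16 - 1*(-13)) = 1312*(16 + 13) = 1312*29 = 38048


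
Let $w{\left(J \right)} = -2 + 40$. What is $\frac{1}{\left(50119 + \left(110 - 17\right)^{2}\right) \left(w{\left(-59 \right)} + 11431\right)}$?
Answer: $\frac{1}{674010192} \approx 1.4837 \cdot 10^{-9}$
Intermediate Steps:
$w{\left(J \right)} = 38$
$\frac{1}{\left(50119 + \left(110 - 17\right)^{2}\right) \left(w{\left(-59 \right)} + 11431\right)} = \frac{1}{\left(50119 + \left(110 - 17\right)^{2}\right) \left(38 + 11431\right)} = \frac{1}{\left(50119 + 93^{2}\right) 11469} = \frac{1}{\left(50119 + 8649\right) 11469} = \frac{1}{58768 \cdot 11469} = \frac{1}{674010192}$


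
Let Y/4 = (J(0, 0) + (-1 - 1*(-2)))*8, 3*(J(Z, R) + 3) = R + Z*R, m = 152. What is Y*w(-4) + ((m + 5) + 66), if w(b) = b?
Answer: 479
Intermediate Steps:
J(Z, R) = -3 + R/3 + R*Z/3 (J(Z, R) = -3 + (R + Z*R)/3 = -3 + (R + R*Z)/3 = -3 + (R/3 + R*Z/3) = -3 + R/3 + R*Z/3)
Y = -64 (Y = 4*(((-3 + (⅓)*0 + (⅓)*0*0) + (-1 - 1*(-2)))*8) = 4*(((-3 + 0 + 0) + (-1 + 2))*8) = 4*((-3 + 1)*8) = 4*(-2*8) = 4*(-16) = -64)
Y*w(-4) + ((m + 5) + 66) = -64*(-4) + ((152 + 5) + 66) = 256 + (157 + 66) = 256 + 223 = 479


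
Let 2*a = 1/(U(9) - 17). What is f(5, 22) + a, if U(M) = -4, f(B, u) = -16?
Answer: -673/42 ≈ -16.024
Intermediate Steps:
a = -1/42 (a = 1/(2*(-4 - 17)) = (1/2)/(-21) = (1/2)*(-1/21) = -1/42 ≈ -0.023810)
f(5, 22) + a = -16 - 1/42 = -673/42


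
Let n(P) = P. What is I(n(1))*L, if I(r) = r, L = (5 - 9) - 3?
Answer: -7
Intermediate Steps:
L = -7 (L = -4 - 3 = -7)
I(n(1))*L = 1*(-7) = -7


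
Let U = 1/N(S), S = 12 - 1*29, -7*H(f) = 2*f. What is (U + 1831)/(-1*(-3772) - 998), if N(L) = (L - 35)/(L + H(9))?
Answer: 666621/1009736 ≈ 0.66019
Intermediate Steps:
H(f) = -2*f/7
S = -17 (S = 12 - 29 = -17)
N(L) = (-35 + L)/(-18/7 + L) (N(L) = (L - 35)/(L - 2/7*9) = (-35 + L)/(L - 18/7) = (-35 + L)/(-18/7 + L))
U = 137/364 (U = 1/(7*(-35 - 17)/(-18 + 7*(-17))) = 1/(7*(-52)/(-18 - 119)) = 1/(7*(-52)/(-137)) = 1/(7*(-1/137)*(-52)) = 1/(364/137) = 137/364 ≈ 0.37637)
(U + 1831)/(-1*(-3772) - 998) = (137/364 + 1831)/(-1*(-3772) - 998) = 666621/(364*(3772 - 998)) = (666621/364)/2774 = (666621/364)*(1/2774) = 666621/1009736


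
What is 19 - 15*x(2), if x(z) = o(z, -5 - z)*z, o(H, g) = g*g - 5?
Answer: -1301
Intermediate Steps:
o(H, g) = -5 + g² (o(H, g) = g² - 5 = -5 + g²)
x(z) = z*(-5 + (-5 - z)²) (x(z) = (-5 + (-5 - z)²)*z = z*(-5 + (-5 - z)²))
19 - 15*x(2) = 19 - 30*(-5 + (5 + 2)²) = 19 - 30*(-5 + 7²) = 19 - 30*(-5 + 49) = 19 - 30*44 = 19 - 15*88 = 19 - 1320 = -1301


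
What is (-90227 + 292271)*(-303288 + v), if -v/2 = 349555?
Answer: -202528501512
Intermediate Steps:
v = -699110 (v = -2*349555 = -699110)
(-90227 + 292271)*(-303288 + v) = (-90227 + 292271)*(-303288 - 699110) = 202044*(-1002398) = -202528501512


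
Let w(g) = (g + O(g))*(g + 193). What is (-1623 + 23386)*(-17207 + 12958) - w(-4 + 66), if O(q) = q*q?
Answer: -93467017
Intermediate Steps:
O(q) = q**2
w(g) = (193 + g)*(g + g**2) (w(g) = (g + g**2)*(g + 193) = (g + g**2)*(193 + g) = (193 + g)*(g + g**2))
(-1623 + 23386)*(-17207 + 12958) - w(-4 + 66) = (-1623 + 23386)*(-17207 + 12958) - (-4 + 66)*(193 + (-4 + 66)**2 + 194*(-4 + 66)) = 21763*(-4249) - 62*(193 + 62**2 + 194*62) = -92470987 - 62*(193 + 3844 + 12028) = -92470987 - 62*16065 = -92470987 - 1*996030 = -92470987 - 996030 = -93467017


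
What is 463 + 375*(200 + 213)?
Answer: 155338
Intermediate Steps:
463 + 375*(200 + 213) = 463 + 375*413 = 463 + 154875 = 155338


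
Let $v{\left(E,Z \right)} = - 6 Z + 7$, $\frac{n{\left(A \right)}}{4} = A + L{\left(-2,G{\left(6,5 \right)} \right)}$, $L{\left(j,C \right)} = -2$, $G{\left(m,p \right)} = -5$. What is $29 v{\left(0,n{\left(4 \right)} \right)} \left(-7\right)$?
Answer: $8323$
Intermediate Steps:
$n{\left(A \right)} = -8 + 4 A$ ($n{\left(A \right)} = 4 \left(A - 2\right) = 4 \left(-2 + A\right) = -8 + 4 A$)
$v{\left(E,Z \right)} = 7 - 6 Z$
$29 v{\left(0,n{\left(4 \right)} \right)} \left(-7\right) = 29 \left(7 - 6 \left(-8 + 4 \cdot 4\right)\right) \left(-7\right) = 29 \left(7 - 6 \left(-8 + 16\right)\right) \left(-7\right) = 29 \left(7 - 48\right) \left(-7\right) = 29 \left(-41\right) \left(-7\right) = \left(-1189\right) \left(-7\right) = 8323$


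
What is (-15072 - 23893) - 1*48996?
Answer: -87961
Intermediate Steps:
(-15072 - 23893) - 1*48996 = -38965 - 48996 = -87961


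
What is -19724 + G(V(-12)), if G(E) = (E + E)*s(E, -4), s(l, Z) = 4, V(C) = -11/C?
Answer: -59150/3 ≈ -19717.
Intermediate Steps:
G(E) = 8*E (G(E) = (E + E)*4 = (2*E)*4 = 8*E)
-19724 + G(V(-12)) = -19724 + 8*(-11/(-12)) = -19724 + 8*(-11*(-1/12)) = -19724 + 8*(11/12) = -19724 + 22/3 = -59150/3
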